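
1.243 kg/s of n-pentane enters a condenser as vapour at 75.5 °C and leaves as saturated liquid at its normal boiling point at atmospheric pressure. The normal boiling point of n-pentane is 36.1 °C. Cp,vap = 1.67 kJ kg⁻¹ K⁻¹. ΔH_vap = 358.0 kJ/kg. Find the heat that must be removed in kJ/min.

Q_c = 31600 kJ/min

vapour 75.5→36.1 °C: -65.798 kJ/kg
condensation at 36.1 °C: -358 kJ/kg
Δh = -65.798 + -358 = -423.8 kJ/kg
Q = ṁ·Δh = 1.243 kg/s × -423.8 kJ/kg = -526.78 kJ/s
|Q| = 526.78 kW = 31607 kJ/min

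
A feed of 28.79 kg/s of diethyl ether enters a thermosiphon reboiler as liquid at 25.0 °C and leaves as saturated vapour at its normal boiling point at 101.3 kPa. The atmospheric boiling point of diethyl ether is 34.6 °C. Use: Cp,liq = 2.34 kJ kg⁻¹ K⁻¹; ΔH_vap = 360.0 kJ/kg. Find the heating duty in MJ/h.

liquid 25.0→34.6 °C: 22.464 kJ/kg
vaporisation at 34.6 °C: 360 kJ/kg
Δh = 22.464 + 360 = 382.46 kJ/kg
Q = ṁ·Δh = 28.79 kg/s × 382.46 kJ/kg = 11011 kJ/s
|Q| = 11011 kW = 39640 MJ/h

Q = 39600 MJ/h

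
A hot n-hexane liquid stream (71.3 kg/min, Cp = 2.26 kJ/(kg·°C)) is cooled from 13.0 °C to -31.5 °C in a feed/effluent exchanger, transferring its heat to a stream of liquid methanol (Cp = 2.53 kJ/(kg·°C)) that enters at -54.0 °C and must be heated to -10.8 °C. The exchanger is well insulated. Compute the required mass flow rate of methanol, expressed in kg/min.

ṁ_c = 65.6 kg/min

Heat released by hot stream: Q = 71.3 × 2.26 × (13.0 − -31.5) = 7170.6 kJ/min
Energy balance on cold side (adiabatic exchanger): Q = ṁ_c·Cp_c·(T_c,out − T_c,in)
ṁ_c = 7170.6 / [2.53 × (-10.8 − -54.0)] = 65.608 kg/min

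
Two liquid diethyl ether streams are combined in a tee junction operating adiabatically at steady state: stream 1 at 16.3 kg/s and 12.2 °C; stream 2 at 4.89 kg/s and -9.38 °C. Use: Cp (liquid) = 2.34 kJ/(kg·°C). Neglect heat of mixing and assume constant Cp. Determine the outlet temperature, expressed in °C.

T_out = 7.22 °C

Adiabatic, steady state ⇒ Σ ṁᵢCp,ᵢ(T_out − Tᵢ) = 0
T_out = Σ ṁᵢCp,ᵢTᵢ / Σ ṁᵢCp,ᵢ
      = 358 / 49.585 = 7.22 °C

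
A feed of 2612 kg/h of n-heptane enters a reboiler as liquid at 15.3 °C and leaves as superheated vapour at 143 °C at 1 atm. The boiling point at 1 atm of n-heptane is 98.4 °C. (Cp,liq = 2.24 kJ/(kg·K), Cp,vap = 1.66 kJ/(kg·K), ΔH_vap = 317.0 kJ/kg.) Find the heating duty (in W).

Q = 419000 W

liquid 15.3→98.4 °C: 186.14 kJ/kg
vaporisation at 98.4 °C: 317 kJ/kg
vapour 98.4→143 °C: 74.036 kJ/kg
Δh = 186.14 + 317 + 74.036 = 577.18 kJ/kg
Q = ṁ·Δh = 2612 kg/h × 577.18 kJ/kg = 1.5076e+06 kJ/h
|Q| = 418.78 kW = 418780 W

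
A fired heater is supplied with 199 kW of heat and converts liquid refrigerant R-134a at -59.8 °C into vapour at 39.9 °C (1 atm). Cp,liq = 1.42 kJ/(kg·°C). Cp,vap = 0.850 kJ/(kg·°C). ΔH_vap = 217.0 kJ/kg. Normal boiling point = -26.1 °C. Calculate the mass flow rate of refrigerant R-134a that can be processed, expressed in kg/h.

Δh = 1.42×(-26.1−-59.8) + 217.0 + 0.850×(39.9−-26.1) = 320.95 kJ/kg
Q = 199 kW = 199 kJ/s = 716400 kJ/h
ṁ = Q/Δh = 716400 / 320.95 = 2232.1 kg/h

ṁ = 2230 kg/h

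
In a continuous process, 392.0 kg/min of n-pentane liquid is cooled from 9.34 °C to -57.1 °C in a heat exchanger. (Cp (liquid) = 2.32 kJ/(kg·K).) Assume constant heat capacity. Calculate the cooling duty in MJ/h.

Q_c = 3630 MJ/h

Q = ṁ·Cp·ΔT = 392.0 × 2.32 × (-57.1 − 9.34) = -60423 kJ/min
Converting: 60423 / 60 s = 1007.1 kW
Cooling duty = 3625.4 MJ/h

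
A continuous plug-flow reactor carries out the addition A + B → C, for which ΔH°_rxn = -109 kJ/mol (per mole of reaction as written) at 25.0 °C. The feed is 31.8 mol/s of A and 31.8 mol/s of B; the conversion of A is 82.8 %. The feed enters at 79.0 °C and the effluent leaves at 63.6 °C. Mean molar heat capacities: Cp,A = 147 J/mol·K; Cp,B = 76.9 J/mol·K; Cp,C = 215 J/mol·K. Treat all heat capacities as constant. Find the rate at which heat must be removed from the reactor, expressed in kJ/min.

Extent of reaction ξ = 0.828 × 31.8 = 26.33 mol/s
Reaction term: ξ·ΔH°_rxn = 26.33 × -109 = -2870 kJ/s
Sensible, feed 79.0→25 °C: -384.48 kJ/s
Outlet flows (mol/s): A 5.4696, B 5.4696, C 26.33
Sensible, products 25→63.6 °C: 265.79 kJ/s
Q = ΔH = -2988.7 kJ/s = -2988.7 kW
Heat removed = 179320 kJ/min

Q_out = 179000 kJ/min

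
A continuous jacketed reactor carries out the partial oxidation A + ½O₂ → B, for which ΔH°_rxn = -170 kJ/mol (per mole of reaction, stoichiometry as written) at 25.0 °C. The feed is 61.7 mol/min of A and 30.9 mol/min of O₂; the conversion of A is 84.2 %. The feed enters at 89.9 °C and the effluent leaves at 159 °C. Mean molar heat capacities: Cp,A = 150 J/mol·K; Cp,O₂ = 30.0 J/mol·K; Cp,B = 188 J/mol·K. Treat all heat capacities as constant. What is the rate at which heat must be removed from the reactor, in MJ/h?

Q_out = 478 MJ/h

Extent of reaction ξ = 0.842 × 61.7 = 51.951 mol/min
Reaction term: ξ·ΔH°_rxn = 51.951 × -170 = -8831.7 kJ/min
Sensible, feed 89.9→25 °C: -660.81 kJ/min
Outlet flows (mol/min): A 9.7486, O₂ 4.9243, B 51.951
Sensible, products 25→159 °C: 1524.5 kJ/min
Q = ΔH = -7968 kJ/min = -132.8 kW
Heat removed = 478.08 MJ/h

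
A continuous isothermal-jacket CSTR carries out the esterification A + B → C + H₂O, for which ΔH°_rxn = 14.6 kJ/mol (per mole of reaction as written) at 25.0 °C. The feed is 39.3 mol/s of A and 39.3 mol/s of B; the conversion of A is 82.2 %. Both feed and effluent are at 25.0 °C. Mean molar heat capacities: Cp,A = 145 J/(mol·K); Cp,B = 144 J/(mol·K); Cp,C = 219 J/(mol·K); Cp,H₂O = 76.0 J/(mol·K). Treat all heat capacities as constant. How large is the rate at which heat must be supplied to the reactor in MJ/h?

Q_in = 1700 MJ/h

Extent of reaction ξ = 0.822 × 39.3 = 32.305 mol/s
Reaction term: ξ·ΔH°_rxn = 32.305 × 14.6 = 471.65 kJ/s
Q = ΔH = 471.65 kJ/s = 471.65 kW
Heat supplied = 1697.9 MJ/h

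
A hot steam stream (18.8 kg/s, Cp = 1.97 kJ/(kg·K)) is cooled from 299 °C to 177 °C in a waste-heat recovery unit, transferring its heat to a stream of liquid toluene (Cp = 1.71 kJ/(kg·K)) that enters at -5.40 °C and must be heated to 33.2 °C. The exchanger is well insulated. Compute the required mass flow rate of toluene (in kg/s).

Heat released by hot stream: Q = 18.8 × 1.97 × (299 − 177) = 4518.4 kJ/s
Energy balance on cold side (adiabatic exchanger): Q = ṁ_c·Cp_c·(T_c,out − T_c,in)
ṁ_c = 4518.4 / [1.71 × (33.2 − -5.40)] = 68.454 kg/s

ṁ_c = 68.5 kg/s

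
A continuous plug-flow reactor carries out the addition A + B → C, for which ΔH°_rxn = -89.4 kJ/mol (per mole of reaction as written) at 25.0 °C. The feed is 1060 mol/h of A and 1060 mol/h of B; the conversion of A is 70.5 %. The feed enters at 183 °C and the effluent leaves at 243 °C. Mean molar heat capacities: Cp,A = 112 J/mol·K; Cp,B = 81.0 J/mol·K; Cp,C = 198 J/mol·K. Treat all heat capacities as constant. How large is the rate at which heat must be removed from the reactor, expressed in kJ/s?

Q_out = 14.9 kJ/s

Extent of reaction ξ = 0.705 × 1060 = 747.3 mol/h
Reaction term: ξ·ΔH°_rxn = 747.3 × -89.4 = -66809 kJ/h
Sensible, feed 183→25 °C: -32324 kJ/h
Outlet flows (mol/h): A 312.7, B 312.7, C 747.3
Sensible, products 25→243 °C: 45413 kJ/h
Q = ΔH = -53719 kJ/h = -14.922 kW
Heat removed = 14.922 kJ/s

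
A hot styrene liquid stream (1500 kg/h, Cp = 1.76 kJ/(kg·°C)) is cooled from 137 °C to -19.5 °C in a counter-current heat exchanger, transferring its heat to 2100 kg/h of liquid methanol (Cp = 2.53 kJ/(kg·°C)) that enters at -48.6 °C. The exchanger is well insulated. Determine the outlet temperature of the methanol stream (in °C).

Heat released by hot stream: Q = 1500 × 1.76 × (137 − -19.5) = 413160 kJ/h
Energy balance on cold side (adiabatic exchanger): Q = ṁ_c·Cp_c·(T_c,out − T_c,in)
T_c,out = -48.6 + 413160/(2100 × 2.53) = 29.164 °C

T_c,out = 29.2 °C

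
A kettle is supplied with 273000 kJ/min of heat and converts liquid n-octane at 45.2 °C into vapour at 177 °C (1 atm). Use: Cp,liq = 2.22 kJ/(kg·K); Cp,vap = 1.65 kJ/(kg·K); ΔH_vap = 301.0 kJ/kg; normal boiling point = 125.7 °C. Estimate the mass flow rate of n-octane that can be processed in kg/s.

Δh = 2.22×(125.7−45.2) + 301.0 + 1.65×(177−125.7) = 564.36 kJ/kg
Q = 273000 kJ/min = 4550 kJ/s = 4550 kJ/s
ṁ = Q/Δh = 4550 / 564.36 = 8.0623 kg/s

ṁ = 8.06 kg/s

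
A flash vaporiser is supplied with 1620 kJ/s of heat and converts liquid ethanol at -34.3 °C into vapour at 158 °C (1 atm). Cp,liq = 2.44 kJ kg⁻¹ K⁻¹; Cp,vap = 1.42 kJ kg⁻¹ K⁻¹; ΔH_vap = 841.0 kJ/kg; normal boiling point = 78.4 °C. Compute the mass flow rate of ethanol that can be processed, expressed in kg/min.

ṁ = 79.1 kg/min

Δh = 2.44×(78.4−-34.3) + 841.0 + 1.42×(158−78.4) = 1229 kJ/kg
Q = 1620 kJ/s = 1620 kJ/s = 97200 kJ/min
ṁ = Q/Δh = 97200 / 1229 = 79.087 kg/min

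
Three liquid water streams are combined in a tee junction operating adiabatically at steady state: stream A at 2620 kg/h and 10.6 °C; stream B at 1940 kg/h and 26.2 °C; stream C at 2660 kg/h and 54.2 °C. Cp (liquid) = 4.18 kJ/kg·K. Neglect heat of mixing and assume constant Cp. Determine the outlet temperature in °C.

T_out = 30.9 °C

Adiabatic, steady state ⇒ Σ ṁᵢCp,ᵢ(T_out − Tᵢ) = 0
Σ ṁᵢCp,ᵢTᵢ = 2620×4.18×10.6 + 1940×4.18×26.2 + 2660×4.18×54.2 = 931190
Σ ṁᵢCp,ᵢ = 2620×4.18 + 1940×4.18 + 2660×4.18 = 30180
T_out = 931190 / 30180 = 30.855 °C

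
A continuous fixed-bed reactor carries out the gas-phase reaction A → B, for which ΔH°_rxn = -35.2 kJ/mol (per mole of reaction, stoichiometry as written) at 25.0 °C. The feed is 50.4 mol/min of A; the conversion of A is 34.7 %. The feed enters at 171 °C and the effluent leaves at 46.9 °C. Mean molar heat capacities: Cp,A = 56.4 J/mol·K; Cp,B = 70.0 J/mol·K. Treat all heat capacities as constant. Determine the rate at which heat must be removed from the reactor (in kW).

Q_out = 16.1 kW

Extent of reaction ξ = 0.347 × 50.4 = 17.489 mol/min
Reaction term: ξ·ΔH°_rxn = 17.489 × -35.2 = -615.61 kJ/min
Sensible, feed 171→25 °C: -415.01 kJ/min
Outlet flows (mol/min): A 32.911, B 17.489
Sensible, products 25→46.9 °C: 67.461 kJ/min
Q = ΔH = -963.16 kJ/min = -16.053 kW
Heat removed = 16.053 kW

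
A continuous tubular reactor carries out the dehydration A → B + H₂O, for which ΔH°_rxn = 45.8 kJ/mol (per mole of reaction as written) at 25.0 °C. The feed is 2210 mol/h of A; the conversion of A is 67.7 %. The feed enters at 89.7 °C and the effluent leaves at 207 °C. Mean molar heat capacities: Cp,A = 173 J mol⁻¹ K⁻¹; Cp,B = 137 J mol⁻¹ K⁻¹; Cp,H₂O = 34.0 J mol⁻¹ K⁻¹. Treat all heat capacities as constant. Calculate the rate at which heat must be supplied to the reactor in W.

Extent of reaction ξ = 0.677 × 2210 = 1496.2 mol/h
Reaction term: ξ·ΔH°_rxn = 1496.2 × 45.8 = 68525 kJ/h
Sensible, feed 89.7→25 °C: -24737 kJ/h
Outlet flows (mol/h): A 713.83, B 1496.2, H₂O 1496.2
Sensible, products 25→207 °C: 69039 kJ/h
Q = ΔH = 112830 kJ/h = 31.341 kW
Heat supplied = 31341 W

Q_in = 31300 W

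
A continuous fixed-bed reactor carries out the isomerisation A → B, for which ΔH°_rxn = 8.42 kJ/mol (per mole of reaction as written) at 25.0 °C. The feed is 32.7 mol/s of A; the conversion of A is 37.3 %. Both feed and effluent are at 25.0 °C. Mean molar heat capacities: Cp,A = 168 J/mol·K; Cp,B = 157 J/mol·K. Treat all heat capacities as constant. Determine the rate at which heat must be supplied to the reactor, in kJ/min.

Q_in = 6160 kJ/min

Extent of reaction ξ = 0.373 × 32.7 = 12.197 mol/s
Reaction term: ξ·ΔH°_rxn = 12.197 × 8.42 = 102.7 kJ/s
Q = ΔH = 102.7 kJ/s = 102.7 kW
Heat supplied = 6162 kJ/min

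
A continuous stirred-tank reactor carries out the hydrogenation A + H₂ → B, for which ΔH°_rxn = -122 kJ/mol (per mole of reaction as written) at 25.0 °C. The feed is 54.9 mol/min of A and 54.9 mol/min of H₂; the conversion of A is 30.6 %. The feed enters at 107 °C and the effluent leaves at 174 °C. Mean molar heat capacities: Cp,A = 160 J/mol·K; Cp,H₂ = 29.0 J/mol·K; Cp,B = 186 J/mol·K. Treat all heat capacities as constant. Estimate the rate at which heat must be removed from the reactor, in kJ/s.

Extent of reaction ξ = 0.306 × 54.9 = 16.799 mol/min
Reaction term: ξ·ΔH°_rxn = 16.799 × -122 = -2049.5 kJ/min
Sensible, feed 107→25 °C: -850.84 kJ/min
Outlet flows (mol/min): A 38.101, H₂ 38.101, B 16.799
Sensible, products 25→174 °C: 1538.5 kJ/min
Q = ΔH = -1361.8 kJ/min = -22.697 kW
Heat removed = 22.697 kJ/s

Q_out = 22.7 kJ/s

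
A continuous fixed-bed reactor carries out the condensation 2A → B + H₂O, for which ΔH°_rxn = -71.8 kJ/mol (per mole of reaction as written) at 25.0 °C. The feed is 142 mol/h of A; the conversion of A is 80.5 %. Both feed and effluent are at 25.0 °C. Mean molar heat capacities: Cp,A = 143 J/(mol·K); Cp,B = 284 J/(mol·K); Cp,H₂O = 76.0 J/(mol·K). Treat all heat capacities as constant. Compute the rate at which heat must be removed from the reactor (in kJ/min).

Extent of reaction ξ = 0.805 × 142 / 2 = 57.155 mol/h
Reaction term: ξ·ΔH°_rxn = 57.155 × -71.8 = -4103.7 kJ/h
Q = ΔH = -4103.7 kJ/h = -1.1399 kW
Heat removed = 68.395 kJ/min

Q_out = 68.4 kJ/min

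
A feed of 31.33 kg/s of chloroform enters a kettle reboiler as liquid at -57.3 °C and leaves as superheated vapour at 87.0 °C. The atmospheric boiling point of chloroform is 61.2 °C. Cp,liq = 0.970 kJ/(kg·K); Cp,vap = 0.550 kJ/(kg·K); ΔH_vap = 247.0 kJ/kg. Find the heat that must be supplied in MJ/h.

Q = 42400 MJ/h

liquid -57.3→61.2 °C: 114.94 kJ/kg
vaporisation at 61.2 °C: 247 kJ/kg
vapour 61.2→87.0 °C: 14.19 kJ/kg
Δh = 114.94 + 247 + 14.19 = 376.13 kJ/kg
Q = ṁ·Δh = 31.33 kg/s × 376.13 kJ/kg = 11784 kJ/s
|Q| = 11784 kW = 42424 MJ/h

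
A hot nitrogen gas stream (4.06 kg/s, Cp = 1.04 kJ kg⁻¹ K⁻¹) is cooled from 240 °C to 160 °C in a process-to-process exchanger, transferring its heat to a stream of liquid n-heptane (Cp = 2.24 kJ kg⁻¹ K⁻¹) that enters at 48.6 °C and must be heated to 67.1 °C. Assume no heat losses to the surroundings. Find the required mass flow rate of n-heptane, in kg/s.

Heat released by hot stream: Q = 4.06 × 1.04 × (240 − 160) = 337.79 kJ/s
Energy balance on cold side (adiabatic exchanger): Q = ṁ_c·Cp_c·(T_c,out − T_c,in)
ṁ_c = 337.79 / [2.24 × (67.1 − 48.6)] = 8.1514 kg/s

ṁ_c = 8.15 kg/s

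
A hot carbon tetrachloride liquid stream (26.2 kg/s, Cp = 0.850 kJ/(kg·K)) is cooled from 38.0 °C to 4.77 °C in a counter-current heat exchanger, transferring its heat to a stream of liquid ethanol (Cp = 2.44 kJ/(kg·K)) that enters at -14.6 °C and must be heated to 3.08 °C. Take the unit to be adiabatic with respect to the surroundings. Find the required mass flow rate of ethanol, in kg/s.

Heat released by hot stream: Q = 26.2 × 0.850 × (38.0 − 4.77) = 740.03 kJ/s
Energy balance on cold side (adiabatic exchanger): Q = ṁ_c·Cp_c·(T_c,out − T_c,in)
ṁ_c = 740.03 / [2.44 × (3.08 − -14.6)] = 17.155 kg/s

ṁ_c = 17.2 kg/s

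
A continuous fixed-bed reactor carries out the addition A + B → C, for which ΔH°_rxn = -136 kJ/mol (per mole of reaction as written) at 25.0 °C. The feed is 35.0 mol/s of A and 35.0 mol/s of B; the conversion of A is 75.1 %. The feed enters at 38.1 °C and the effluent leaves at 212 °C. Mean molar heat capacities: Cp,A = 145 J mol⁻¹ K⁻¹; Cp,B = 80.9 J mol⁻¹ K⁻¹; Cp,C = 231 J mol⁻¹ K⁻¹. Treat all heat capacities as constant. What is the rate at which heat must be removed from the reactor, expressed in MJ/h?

Extent of reaction ξ = 0.751 × 35.0 = 26.285 mol/s
Reaction term: ξ·ΔH°_rxn = 26.285 × -136 = -3574.8 kJ/s
Sensible, feed 38.1→25 °C: -103.58 kJ/s
Outlet flows (mol/s): A 8.715, B 8.715, C 26.285
Sensible, products 25→212 °C: 1503.6 kJ/s
Q = ΔH = -2174.8 kJ/s = -2174.8 kW
Heat removed = 7829.1 MJ/h

Q_out = 7830 MJ/h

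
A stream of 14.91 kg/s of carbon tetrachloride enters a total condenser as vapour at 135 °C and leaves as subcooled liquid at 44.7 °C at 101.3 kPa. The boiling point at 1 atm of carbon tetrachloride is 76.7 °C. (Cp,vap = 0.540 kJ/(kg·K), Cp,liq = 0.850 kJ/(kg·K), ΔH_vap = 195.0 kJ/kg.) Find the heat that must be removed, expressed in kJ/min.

vapour 135→76.7 °C: -31.482 kJ/kg
condensation at 76.7 °C: -195 kJ/kg
liquid 76.7→44.7 °C: -27.2 kJ/kg
Δh = -31.482 + -195 + -27.2 = -253.68 kJ/kg
Q = ṁ·Δh = 14.91 kg/s × -253.68 kJ/kg = -3782.4 kJ/s
|Q| = 3782.4 kW = 226940 kJ/min

Q_c = 227000 kJ/min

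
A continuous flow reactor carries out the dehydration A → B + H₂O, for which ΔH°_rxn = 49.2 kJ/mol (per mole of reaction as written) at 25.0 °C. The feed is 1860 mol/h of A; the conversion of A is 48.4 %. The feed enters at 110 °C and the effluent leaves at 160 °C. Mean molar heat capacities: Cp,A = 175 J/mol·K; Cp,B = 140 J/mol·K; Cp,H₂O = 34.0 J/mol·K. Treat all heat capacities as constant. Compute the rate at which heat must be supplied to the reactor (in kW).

Extent of reaction ξ = 0.484 × 1860 = 900.24 mol/h
Reaction term: ξ·ΔH°_rxn = 900.24 × 49.2 = 44292 kJ/h
Sensible, feed 110→25 °C: -27668 kJ/h
Outlet flows (mol/h): A 959.76, B 900.24, H₂O 900.24
Sensible, products 25→160 °C: 43821 kJ/h
Q = ΔH = 60445 kJ/h = 16.79 kW
Heat supplied = 16.79 kW

Q_in = 16.8 kW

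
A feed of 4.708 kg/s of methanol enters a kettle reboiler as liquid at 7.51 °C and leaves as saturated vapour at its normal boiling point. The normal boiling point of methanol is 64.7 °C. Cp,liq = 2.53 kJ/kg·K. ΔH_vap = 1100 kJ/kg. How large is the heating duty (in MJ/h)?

Q = 21100 MJ/h

liquid 7.51→64.7 °C: 144.69 kJ/kg
vaporisation at 64.7 °C: 1100 kJ/kg
Δh = 144.69 + 1100 = 1244.7 kJ/kg
Q = ṁ·Δh = 4.708 kg/s × 1244.7 kJ/kg = 5860 kJ/s
|Q| = 5860 kW = 21096 MJ/h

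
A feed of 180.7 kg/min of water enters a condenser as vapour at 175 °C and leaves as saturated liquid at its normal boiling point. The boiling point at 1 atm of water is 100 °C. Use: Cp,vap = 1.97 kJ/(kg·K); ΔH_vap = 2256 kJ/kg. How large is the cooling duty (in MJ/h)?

vapour 175→100 °C: -147.75 kJ/kg
condensation at 100 °C: -2256 kJ/kg
Δh = -147.75 + -2256 = -2403.8 kJ/kg
Q = ṁ·Δh = 180.7 kg/min × -2403.8 kJ/kg = -434360 kJ/min
|Q| = 7239.3 kW = 26061 MJ/h

Q_c = 26100 MJ/h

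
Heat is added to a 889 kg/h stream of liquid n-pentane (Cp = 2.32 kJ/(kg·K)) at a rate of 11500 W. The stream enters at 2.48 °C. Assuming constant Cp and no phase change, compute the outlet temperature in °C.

T_out = 22.6 °C

Q = 11500 W = 41400 kJ/h
ΔT = Q/(ṁ·Cp) = 41400/(889×2.32) = 20.073 K
T_out = 2.48 + 20.073 = 22.553 °C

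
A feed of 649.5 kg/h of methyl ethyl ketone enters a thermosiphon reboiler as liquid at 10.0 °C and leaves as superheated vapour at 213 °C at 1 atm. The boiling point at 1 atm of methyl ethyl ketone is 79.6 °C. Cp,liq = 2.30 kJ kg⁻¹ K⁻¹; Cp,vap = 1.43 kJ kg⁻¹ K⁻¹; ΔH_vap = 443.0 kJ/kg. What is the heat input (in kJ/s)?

liquid 10.0→79.6 °C: 160.08 kJ/kg
vaporisation at 79.6 °C: 443 kJ/kg
vapour 79.6→213 °C: 190.76 kJ/kg
Δh = 160.08 + 443 + 190.76 = 793.84 kJ/kg
Q = ṁ·Δh = 649.5 kg/h × 793.84 kJ/kg = 515600 kJ/h
|Q| = 143.22 kW

Q = 143 kJ/s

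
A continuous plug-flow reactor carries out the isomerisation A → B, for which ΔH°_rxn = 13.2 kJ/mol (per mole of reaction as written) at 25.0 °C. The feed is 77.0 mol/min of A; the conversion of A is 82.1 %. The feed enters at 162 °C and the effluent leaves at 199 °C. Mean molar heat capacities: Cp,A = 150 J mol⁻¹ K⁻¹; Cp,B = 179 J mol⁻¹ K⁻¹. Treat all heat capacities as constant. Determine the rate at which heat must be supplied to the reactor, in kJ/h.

Q_in = 94800 kJ/h

Extent of reaction ξ = 0.821 × 77.0 = 63.217 mol/min
Reaction term: ξ·ΔH°_rxn = 63.217 × 13.2 = 834.46 kJ/min
Sensible, feed 162→25 °C: -1582.3 kJ/min
Outlet flows (mol/min): A 13.783, B 63.217
Sensible, products 25→199 °C: 2328.7 kJ/min
Q = ΔH = 1580.8 kJ/min = 26.347 kW
Heat supplied = 94848 kJ/h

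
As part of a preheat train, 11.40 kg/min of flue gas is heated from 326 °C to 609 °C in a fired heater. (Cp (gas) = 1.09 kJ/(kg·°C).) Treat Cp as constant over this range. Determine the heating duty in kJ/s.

Q = 58.6 kJ/s

Q = ṁ·Cp·ΔT = 11.40 × 1.09 × (609 − 326) = 3516.6 kJ/min
Converting: 3516.6 / 60 s = 58.609 kW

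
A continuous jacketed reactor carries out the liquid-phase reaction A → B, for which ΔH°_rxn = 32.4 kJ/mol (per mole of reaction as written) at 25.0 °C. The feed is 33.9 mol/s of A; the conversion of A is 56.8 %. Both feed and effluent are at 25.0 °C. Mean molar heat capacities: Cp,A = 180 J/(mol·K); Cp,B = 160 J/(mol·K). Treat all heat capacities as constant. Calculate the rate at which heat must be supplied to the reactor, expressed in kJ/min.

Q_in = 37400 kJ/min

Extent of reaction ξ = 0.568 × 33.9 = 19.255 mol/s
Reaction term: ξ·ΔH°_rxn = 19.255 × 32.4 = 623.87 kJ/s
Q = ΔH = 623.87 kJ/s = 623.87 kW
Heat supplied = 37432 kJ/min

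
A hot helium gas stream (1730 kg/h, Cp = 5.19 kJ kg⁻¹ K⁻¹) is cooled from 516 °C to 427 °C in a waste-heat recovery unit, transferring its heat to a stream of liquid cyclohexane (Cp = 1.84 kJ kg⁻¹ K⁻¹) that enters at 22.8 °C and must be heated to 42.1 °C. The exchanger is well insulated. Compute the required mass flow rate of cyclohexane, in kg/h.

Heat released by hot stream: Q = 1730 × 5.19 × (516 − 427) = 799100 kJ/h
Energy balance on cold side (adiabatic exchanger): Q = ṁ_c·Cp_c·(T_c,out − T_c,in)
ṁ_c = 799100 / [1.84 × (42.1 − 22.8)] = 22502 kg/h

ṁ_c = 22500 kg/h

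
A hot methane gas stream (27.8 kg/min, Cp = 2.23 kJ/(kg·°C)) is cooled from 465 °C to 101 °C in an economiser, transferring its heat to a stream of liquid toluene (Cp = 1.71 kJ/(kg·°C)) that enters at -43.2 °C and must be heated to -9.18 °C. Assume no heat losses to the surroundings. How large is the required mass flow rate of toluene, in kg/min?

Heat released by hot stream: Q = 27.8 × 2.23 × (465 − 101) = 22566 kJ/min
Energy balance on cold side (adiabatic exchanger): Q = ṁ_c·Cp_c·(T_c,out − T_c,in)
ṁ_c = 22566 / [1.71 × (-9.18 − -43.2)] = 387.9 kg/min

ṁ_c = 388 kg/min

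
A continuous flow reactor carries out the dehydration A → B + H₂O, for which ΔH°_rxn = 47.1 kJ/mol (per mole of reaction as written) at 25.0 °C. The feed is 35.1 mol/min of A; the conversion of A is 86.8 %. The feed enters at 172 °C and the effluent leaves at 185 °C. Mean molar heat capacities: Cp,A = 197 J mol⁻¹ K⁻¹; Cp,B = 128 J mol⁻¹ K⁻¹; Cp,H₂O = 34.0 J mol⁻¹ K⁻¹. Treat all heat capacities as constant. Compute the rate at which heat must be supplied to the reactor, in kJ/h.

Extent of reaction ξ = 0.868 × 35.1 = 30.467 mol/min
Reaction term: ξ·ΔH°_rxn = 30.467 × 47.1 = 1435 kJ/min
Sensible, feed 172→25 °C: -1016.5 kJ/min
Outlet flows (mol/min): A 4.6332, B 30.467, H₂O 30.467
Sensible, products 25→185 °C: 935.74 kJ/min
Q = ΔH = 1354.3 kJ/min = 22.571 kW
Heat supplied = 81256 kJ/h

Q_in = 81300 kJ/h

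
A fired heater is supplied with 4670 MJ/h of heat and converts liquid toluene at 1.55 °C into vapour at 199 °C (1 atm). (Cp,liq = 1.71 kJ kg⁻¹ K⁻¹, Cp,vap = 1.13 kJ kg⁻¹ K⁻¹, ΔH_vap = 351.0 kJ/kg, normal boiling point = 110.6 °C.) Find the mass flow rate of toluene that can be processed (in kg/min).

ṁ = 122 kg/min

Δh = 1.71×(110.6−1.55) + 351.0 + 1.13×(199−110.6) = 637.37 kJ/kg
Q = 4670 MJ/h = 1297.2 kJ/s = 77833 kJ/min
ṁ = Q/Δh = 77833 / 637.37 = 122.12 kg/min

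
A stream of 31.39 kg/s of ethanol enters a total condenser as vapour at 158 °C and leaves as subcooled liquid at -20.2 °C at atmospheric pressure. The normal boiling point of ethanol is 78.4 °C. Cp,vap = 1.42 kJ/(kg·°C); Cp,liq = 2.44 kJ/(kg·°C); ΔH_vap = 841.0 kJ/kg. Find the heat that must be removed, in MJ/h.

vapour 158→78.4 °C: -113.03 kJ/kg
condensation at 78.4 °C: -841 kJ/kg
liquid 78.4→-20.2 °C: -240.58 kJ/kg
Δh = -113.03 + -841 + -240.58 = -1194.6 kJ/kg
Q = ṁ·Δh = 31.39 kg/s × -1194.6 kJ/kg = -37499 kJ/s
|Q| = 37499 kW = 135000 MJ/h

Q_c = 135000 MJ/h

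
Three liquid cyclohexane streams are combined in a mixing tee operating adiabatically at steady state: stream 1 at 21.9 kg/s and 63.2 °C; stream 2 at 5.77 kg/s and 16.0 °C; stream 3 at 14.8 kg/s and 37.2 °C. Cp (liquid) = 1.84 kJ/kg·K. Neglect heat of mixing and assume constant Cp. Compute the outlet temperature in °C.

Adiabatic, steady state ⇒ Σ ṁᵢCp,ᵢ(T_out − Tᵢ) = 0
Σ ṁᵢCp,ᵢTᵢ = 21.9×1.84×63.2 + 5.77×1.84×16.0 + 14.8×1.84×37.2 = 3729.6
Σ ṁᵢCp,ᵢ = 21.9×1.84 + 5.77×1.84 + 14.8×1.84 = 78.145
T_out = 3729.6 / 78.145 = 47.727 °C

T_out = 47.7 °C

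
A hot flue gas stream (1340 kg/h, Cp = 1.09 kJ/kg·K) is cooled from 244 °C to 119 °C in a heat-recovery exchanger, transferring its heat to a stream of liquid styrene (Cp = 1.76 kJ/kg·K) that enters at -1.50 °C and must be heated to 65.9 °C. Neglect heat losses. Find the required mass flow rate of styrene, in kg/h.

ṁ_c = 1540 kg/h

Heat released by hot stream: Q = 1340 × 1.09 × (244 − 119) = 182580 kJ/h
Energy balance on cold side (adiabatic exchanger): Q = ṁ_c·Cp_c·(T_c,out − T_c,in)
ṁ_c = 182580 / [1.76 × (65.9 − -1.50)] = 1539.1 kg/h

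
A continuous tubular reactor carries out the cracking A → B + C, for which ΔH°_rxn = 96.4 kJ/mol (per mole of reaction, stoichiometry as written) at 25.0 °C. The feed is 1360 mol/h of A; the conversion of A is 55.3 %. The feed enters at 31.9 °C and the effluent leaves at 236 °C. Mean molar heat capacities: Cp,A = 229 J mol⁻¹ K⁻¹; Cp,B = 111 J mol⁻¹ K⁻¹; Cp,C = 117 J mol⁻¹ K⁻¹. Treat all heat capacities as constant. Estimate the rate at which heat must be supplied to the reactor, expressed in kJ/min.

Extent of reaction ξ = 0.553 × 1360 = 752.08 mol/h
Reaction term: ξ·ΔH°_rxn = 752.08 × 96.4 = 72501 kJ/h
Sensible, feed 31.9→25 °C: -2148.9 kJ/h
Outlet flows (mol/h): A 607.92, B 752.08, C 752.08
Sensible, products 25→236 °C: 65555 kJ/h
Q = ΔH = 135910 kJ/h = 37.752 kW
Heat supplied = 2265.1 kJ/min

Q_in = 2270 kJ/min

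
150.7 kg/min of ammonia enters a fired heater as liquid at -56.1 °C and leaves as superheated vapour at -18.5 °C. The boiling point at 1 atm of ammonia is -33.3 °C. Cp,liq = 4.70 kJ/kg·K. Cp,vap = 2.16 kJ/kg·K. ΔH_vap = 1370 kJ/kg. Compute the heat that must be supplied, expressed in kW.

Q = 3790 kW

liquid -56.1→-33.3 °C: 107.16 kJ/kg
vaporisation at -33.3 °C: 1370 kJ/kg
vapour -33.3→-18.5 °C: 31.968 kJ/kg
Δh = 107.16 + 1370 + 31.968 = 1509.1 kJ/kg
Q = ṁ·Δh = 150.7 kg/min × 1509.1 kJ/kg = 227430 kJ/min
|Q| = 3790.4 kW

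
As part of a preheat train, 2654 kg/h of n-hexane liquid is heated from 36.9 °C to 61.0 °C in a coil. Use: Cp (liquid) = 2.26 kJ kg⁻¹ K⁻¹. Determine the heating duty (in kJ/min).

Q = 2410 kJ/min

Q = ṁ·Cp·ΔT = 2654 × 2.26 × (61.0 − 36.9) = 144550 kJ/h
Converting: 144550 / 3600 s = 40.154 kW
Heating duty = 2409.2 kJ/min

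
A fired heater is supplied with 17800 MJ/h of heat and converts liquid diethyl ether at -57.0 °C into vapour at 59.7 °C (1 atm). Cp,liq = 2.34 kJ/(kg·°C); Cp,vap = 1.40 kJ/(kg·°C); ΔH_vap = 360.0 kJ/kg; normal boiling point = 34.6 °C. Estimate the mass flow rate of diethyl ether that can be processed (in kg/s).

Δh = 2.34×(34.6−-57.0) + 360.0 + 1.40×(59.7−34.6) = 609.48 kJ/kg
Q = 17800 MJ/h = 4944.4 kJ/s = 4944.4 kJ/s
ṁ = Q/Δh = 4944.4 / 609.48 = 8.1125 kg/s

ṁ = 8.11 kg/s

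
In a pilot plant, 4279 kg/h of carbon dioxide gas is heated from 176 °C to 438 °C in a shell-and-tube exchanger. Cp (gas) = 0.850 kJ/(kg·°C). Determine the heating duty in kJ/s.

Q = 265 kJ/s

Q = ṁ·Cp·ΔT = 4279 × 0.850 × (438 − 176) = 952930 kJ/h
Converting: 952930 / 3600 s = 264.7 kW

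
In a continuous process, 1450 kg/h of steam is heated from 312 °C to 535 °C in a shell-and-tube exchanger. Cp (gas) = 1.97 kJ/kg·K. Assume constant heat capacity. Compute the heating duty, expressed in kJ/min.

Q = 10600 kJ/min

Q = ṁ·Cp·ΔT = 1450 × 1.97 × (535 − 312) = 637000 kJ/h
Converting: 637000 / 3600 s = 176.94 kW
Heating duty = 10617 kJ/min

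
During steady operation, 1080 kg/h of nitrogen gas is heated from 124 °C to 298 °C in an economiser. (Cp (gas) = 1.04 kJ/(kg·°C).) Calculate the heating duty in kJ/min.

Q = ṁ·Cp·ΔT = 1080 × 1.04 × (298 − 124) = 195440 kJ/h
Converting: 195440 / 3600 s = 54.288 kW
Heating duty = 3257.3 kJ/min

Q = 3260 kJ/min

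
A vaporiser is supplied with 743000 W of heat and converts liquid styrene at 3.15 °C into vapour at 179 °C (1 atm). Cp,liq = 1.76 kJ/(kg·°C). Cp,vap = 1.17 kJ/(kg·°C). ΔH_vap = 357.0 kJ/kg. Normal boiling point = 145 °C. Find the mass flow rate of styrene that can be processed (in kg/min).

Δh = 1.76×(145−3.15) + 357.0 + 1.17×(179−145) = 646.44 kJ/kg
Q = 743000 W = 743 kJ/s = 44580 kJ/min
ṁ = Q/Δh = 44580 / 646.44 = 68.963 kg/min

ṁ = 69.0 kg/min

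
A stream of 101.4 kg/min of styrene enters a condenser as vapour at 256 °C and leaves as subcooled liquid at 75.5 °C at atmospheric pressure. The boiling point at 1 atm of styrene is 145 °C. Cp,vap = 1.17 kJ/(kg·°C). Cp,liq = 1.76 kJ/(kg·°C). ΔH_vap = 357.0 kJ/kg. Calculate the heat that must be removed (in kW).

Q_c = 1030 kW

vapour 256→145 °C: -129.87 kJ/kg
condensation at 145 °C: -357 kJ/kg
liquid 145→75.5 °C: -122.32 kJ/kg
Δh = -129.87 + -357 + -122.32 = -609.19 kJ/kg
Q = ṁ·Δh = 101.4 kg/min × -609.19 kJ/kg = -61772 kJ/min
|Q| = 1029.5 kW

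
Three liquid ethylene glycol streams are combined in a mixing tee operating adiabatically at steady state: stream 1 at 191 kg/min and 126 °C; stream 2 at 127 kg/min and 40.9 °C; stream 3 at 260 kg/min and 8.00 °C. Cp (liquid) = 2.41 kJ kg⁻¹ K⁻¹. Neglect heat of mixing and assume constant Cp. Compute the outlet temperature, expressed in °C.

T_out = 54.2 °C

Adiabatic, steady state ⇒ Σ ṁᵢCp,ᵢ(T_out − Tᵢ) = 0
T_out = Σ ṁᵢCp,ᵢTᵢ / Σ ṁᵢCp,ᵢ
      = 75530 / 1393 = 54.222 °C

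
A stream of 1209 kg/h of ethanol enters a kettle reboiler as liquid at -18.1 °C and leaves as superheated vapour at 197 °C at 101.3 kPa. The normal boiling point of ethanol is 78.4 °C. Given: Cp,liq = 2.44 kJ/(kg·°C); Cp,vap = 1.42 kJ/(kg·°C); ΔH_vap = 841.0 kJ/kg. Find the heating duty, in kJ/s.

Q = 418 kJ/s

liquid -18.1→78.4 °C: 235.46 kJ/kg
vaporisation at 78.4 °C: 841 kJ/kg
vapour 78.4→197 °C: 168.41 kJ/kg
Δh = 235.46 + 841 + 168.41 = 1244.9 kJ/kg
Q = ṁ·Δh = 1209 kg/h × 1244.9 kJ/kg = 1.5051e+06 kJ/h
|Q| = 418.07 kW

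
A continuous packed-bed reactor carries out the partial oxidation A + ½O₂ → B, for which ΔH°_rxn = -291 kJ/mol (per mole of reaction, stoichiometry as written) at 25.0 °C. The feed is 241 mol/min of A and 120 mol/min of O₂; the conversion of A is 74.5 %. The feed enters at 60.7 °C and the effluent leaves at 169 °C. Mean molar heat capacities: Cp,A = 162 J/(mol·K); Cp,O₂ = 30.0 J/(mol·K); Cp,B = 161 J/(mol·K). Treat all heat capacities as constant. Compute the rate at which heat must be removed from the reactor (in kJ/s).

Q_out = 801 kJ/s

Extent of reaction ξ = 0.745 × 241 = 179.54 mol/min
Reaction term: ξ·ΔH°_rxn = 179.54 × -291 = -52248 kJ/min
Sensible, feed 60.7→25 °C: -1522.3 kJ/min
Outlet flows (mol/min): A 61.455, O₂ 30.228, B 179.54
Sensible, products 25→169 °C: 5726.8 kJ/min
Q = ΔH = -48043 kJ/min = -800.72 kW
Heat removed = 800.72 kJ/s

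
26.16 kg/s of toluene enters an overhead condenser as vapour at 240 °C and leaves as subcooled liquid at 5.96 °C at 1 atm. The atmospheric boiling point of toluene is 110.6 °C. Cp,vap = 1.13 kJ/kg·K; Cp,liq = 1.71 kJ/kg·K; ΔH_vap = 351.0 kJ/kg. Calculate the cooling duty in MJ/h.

vapour 240→110.6 °C: -146.22 kJ/kg
condensation at 110.6 °C: -351 kJ/kg
liquid 110.6→5.96 °C: -178.93 kJ/kg
Δh = -146.22 + -351 + -178.93 = -676.16 kJ/kg
Q = ṁ·Δh = 26.16 kg/s × -676.16 kJ/kg = -17688 kJ/s
|Q| = 17688 kW = 63678 MJ/h

Q_c = 63700 MJ/h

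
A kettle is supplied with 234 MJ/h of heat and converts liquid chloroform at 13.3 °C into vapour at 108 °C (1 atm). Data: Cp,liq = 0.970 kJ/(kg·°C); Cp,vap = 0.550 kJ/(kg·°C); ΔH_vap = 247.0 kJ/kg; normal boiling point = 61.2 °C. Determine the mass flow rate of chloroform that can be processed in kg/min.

Δh = 0.970×(61.2−13.3) + 247.0 + 0.550×(108−61.2) = 319.2 kJ/kg
Q = 234 MJ/h = 65 kJ/s = 3900 kJ/min
ṁ = Q/Δh = 3900 / 319.2 = 12.218 kg/min

ṁ = 12.2 kg/min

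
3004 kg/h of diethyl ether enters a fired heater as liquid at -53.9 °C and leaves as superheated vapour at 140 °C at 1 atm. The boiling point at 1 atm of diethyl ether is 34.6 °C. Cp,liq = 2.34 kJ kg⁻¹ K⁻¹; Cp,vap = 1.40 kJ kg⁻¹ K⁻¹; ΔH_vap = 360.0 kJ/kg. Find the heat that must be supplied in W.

Q = 596000 W

liquid -53.9→34.6 °C: 207.09 kJ/kg
vaporisation at 34.6 °C: 360 kJ/kg
vapour 34.6→140 °C: 147.56 kJ/kg
Δh = 207.09 + 360 + 147.56 = 714.65 kJ/kg
Q = ṁ·Δh = 3004 kg/h × 714.65 kJ/kg = 2.1468e+06 kJ/h
|Q| = 596.34 kW = 596340 W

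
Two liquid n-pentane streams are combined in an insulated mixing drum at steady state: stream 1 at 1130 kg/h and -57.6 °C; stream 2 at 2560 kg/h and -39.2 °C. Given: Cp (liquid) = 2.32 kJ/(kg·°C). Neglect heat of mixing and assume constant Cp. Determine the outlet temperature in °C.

No heat crosses the boundary, so H_out = H_in.
Σ ṁᵢCp,ᵢTᵢ = 1130×2.32×-57.6 + 2560×2.32×-39.2 = -383820
Σ ṁᵢCp,ᵢ = 1130×2.32 + 2560×2.32 = 8560.8
T_out = -383820 / 8560.8 = -44.835 °C

T_out = -44.8 °C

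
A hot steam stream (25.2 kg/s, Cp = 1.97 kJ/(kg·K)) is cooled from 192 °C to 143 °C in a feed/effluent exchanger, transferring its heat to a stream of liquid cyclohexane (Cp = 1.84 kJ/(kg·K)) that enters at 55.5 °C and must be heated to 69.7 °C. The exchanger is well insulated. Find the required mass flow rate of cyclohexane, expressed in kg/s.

ṁ_c = 93.1 kg/s

Heat released by hot stream: Q = 25.2 × 1.97 × (192 − 143) = 2432.6 kJ/s
Energy balance on cold side (adiabatic exchanger): Q = ṁ_c·Cp_c·(T_c,out − T_c,in)
ṁ_c = 2432.6 / [1.84 × (69.7 − 55.5)] = 93.102 kg/s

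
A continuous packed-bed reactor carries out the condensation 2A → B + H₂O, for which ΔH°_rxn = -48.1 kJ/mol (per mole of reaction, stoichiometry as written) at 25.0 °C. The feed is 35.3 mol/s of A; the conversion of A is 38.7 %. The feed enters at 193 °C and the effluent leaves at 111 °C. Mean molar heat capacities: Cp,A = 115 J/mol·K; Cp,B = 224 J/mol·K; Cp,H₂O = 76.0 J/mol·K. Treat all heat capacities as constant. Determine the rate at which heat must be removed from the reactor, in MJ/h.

Extent of reaction ξ = 0.387 × 35.3 / 2 = 6.8305 mol/s
Reaction term: ξ·ΔH°_rxn = 6.8305 × -48.1 = -328.55 kJ/s
Sensible, feed 193→25 °C: -682 kJ/s
Outlet flows (mol/s): A 21.639, B 6.8305, H₂O 6.8305
Sensible, products 25→111 °C: 390.24 kJ/s
Q = ΔH = -620.31 kJ/s = -620.31 kW
Heat removed = 2233.1 MJ/h

Q_out = 2230 MJ/h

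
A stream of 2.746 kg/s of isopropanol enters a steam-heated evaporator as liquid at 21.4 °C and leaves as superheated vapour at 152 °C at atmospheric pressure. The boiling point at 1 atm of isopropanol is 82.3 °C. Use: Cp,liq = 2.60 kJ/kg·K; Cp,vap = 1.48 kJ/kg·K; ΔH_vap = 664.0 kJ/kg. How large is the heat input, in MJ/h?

Q = 9150 MJ/h

liquid 21.4→82.3 °C: 158.34 kJ/kg
vaporisation at 82.3 °C: 664 kJ/kg
vapour 82.3→152 °C: 103.16 kJ/kg
Δh = 158.34 + 664 + 103.16 = 925.5 kJ/kg
Q = ṁ·Δh = 2.746 kg/s × 925.5 kJ/kg = 2541.4 kJ/s
|Q| = 2541.4 kW = 9149.1 MJ/h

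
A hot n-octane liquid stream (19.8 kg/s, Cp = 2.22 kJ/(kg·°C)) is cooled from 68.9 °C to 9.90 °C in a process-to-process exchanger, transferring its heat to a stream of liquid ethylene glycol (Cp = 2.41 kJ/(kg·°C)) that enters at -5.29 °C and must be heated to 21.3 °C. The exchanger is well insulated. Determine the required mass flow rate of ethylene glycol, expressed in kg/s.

Heat released by hot stream: Q = 19.8 × 2.22 × (68.9 − 9.90) = 2593.4 kJ/s
Energy balance on cold side (adiabatic exchanger): Q = ṁ_c·Cp_c·(T_c,out − T_c,in)
ṁ_c = 2593.4 / [2.41 × (21.3 − -5.29)] = 40.47 kg/s

ṁ_c = 40.5 kg/s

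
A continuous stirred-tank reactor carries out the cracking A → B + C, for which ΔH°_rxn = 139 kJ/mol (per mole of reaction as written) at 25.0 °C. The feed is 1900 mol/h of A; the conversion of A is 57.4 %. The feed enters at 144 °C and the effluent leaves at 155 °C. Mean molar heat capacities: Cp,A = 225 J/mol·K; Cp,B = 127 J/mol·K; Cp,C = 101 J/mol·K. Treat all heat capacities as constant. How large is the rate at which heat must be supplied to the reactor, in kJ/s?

Extent of reaction ξ = 0.574 × 1900 = 1090.6 mol/h
Reaction term: ξ·ΔH°_rxn = 1090.6 × 139 = 151590 kJ/h
Sensible, feed 144→25 °C: -50872 kJ/h
Outlet flows (mol/h): A 809.4, B 1090.6, C 1090.6
Sensible, products 25→155 °C: 56000 kJ/h
Q = ΔH = 156720 kJ/h = 43.534 kW
Heat supplied = 43.534 kJ/s

Q_in = 43.5 kJ/s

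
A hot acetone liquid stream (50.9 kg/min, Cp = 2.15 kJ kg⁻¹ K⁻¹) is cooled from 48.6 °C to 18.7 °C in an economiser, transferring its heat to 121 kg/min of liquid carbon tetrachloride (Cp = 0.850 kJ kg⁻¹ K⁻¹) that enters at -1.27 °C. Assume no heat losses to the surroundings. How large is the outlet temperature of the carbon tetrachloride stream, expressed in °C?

Heat released by hot stream: Q = 50.9 × 2.15 × (48.6 − 18.7) = 3272.1 kJ/min
Energy balance on cold side (adiabatic exchanger): Q = ṁ_c·Cp_c·(T_c,out − T_c,in)
T_c,out = -1.27 + 3272.1/(121 × 0.850) = 30.544 °C

T_c,out = 30.5 °C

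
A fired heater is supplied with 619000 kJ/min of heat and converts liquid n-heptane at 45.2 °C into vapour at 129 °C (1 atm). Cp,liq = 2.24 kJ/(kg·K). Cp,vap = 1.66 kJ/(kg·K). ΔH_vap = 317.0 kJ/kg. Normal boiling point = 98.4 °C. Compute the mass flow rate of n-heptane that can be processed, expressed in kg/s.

ṁ = 21.2 kg/s

Δh = 2.24×(98.4−45.2) + 317.0 + 1.66×(129−98.4) = 486.96 kJ/kg
Q = 619000 kJ/min = 10317 kJ/s = 10317 kJ/s
ṁ = Q/Δh = 10317 / 486.96 = 21.186 kg/s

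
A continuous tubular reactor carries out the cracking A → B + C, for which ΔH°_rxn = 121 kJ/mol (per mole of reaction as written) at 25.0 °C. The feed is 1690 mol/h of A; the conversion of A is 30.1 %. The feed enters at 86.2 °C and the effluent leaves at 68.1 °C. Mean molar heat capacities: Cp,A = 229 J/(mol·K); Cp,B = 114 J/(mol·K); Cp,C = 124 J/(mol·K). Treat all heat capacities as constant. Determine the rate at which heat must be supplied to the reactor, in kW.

Q_in = 15.2 kW

Extent of reaction ξ = 0.301 × 1690 = 508.69 mol/h
Reaction term: ξ·ΔH°_rxn = 508.69 × 121 = 61551 kJ/h
Sensible, feed 86.2→25 °C: -23685 kJ/h
Outlet flows (mol/h): A 1181.3, B 508.69, C 508.69
Sensible, products 25→68.1 °C: 16877 kJ/h
Q = ΔH = 54744 kJ/h = 15.207 kW
Heat supplied = 15.207 kW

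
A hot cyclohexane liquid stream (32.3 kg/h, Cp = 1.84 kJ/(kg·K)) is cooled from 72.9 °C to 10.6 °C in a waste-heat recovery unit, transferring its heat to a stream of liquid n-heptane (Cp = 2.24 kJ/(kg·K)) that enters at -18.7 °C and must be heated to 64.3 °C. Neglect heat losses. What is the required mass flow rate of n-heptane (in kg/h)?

Heat released by hot stream: Q = 32.3 × 1.84 × (72.9 − 10.6) = 3702.6 kJ/h
Energy balance on cold side (adiabatic exchanger): Q = ṁ_c·Cp_c·(T_c,out − T_c,in)
ṁ_c = 3702.6 / [2.24 × (64.3 − -18.7)] = 19.915 kg/h

ṁ_c = 19.9 kg/h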